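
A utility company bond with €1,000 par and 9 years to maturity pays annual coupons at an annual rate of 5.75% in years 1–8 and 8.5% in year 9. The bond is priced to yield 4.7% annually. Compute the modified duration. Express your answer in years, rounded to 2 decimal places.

Periodic yield y = 0.047. First find Macaulay duration:
  t   CF        PV=CF/(1+0.047)^t    t·PV
  1        57.50        54.9188        54.9188
  2        57.50        52.4535       104.9070
  3        57.50        50.0989       150.2966
  4        57.50        47.8499       191.3996
  5        57.50        45.7019       228.5096
  6        57.50        43.6504       261.9021
  7        57.50        41.6909       291.8362
  8        57.50        39.8194       318.5550
  9     1,085.00       717.6449     6,458.8041
  Σ                  1,093.8285     8,061.1290
P = 1,093.8285; Macaulay duration = 8,061.1290 / 1,093.8285 = 7.36965 years.
Modified duration = D_Mac / (1 + y) = 7.36965 / 1.047 = 7.03882 years.

7.04 years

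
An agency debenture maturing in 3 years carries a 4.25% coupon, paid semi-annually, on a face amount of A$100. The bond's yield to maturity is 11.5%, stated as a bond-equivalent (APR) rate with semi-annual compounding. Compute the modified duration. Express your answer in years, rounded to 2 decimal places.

2.68 years

Periodic yield y = 0.0575. First find Macaulay duration:
  t   CF        PV=CF/(1+0.0575)^t    t·PV
  1        2.125         2.0095         2.0095
  2        2.125         1.9002         3.8004
  3        2.125         1.7969         5.3906
  4        2.125         1.6992         6.7967
  5        2.125         1.6068         8.0339
  6      102.125        73.0213       438.1281
  Σ                     82.0338       464.1591
P = 82.0338; Macaulay duration = 464.1591 / 82.0338 = 5.65814 half-year periods = 2.82907 years.
Modified duration = D_Mac / (1 + y) = 2.82907 / 1.0575 = 2.67525 years.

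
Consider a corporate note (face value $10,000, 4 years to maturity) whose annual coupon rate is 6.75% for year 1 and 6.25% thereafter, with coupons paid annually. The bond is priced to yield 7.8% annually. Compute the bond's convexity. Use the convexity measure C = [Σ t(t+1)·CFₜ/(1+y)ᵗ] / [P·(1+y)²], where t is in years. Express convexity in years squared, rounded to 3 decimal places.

With y = 0.078:
  t   CF        PV=CF/(1+0.078)^t    t·PV        t(t+1)·PV
  1       675.00       626.1596       626.1596       1,252.3191
  2       625.00       537.8269     1,075.6537       3,226.9612
  3       625.00       498.9118     1,496.7353       5,986.9410
  4    10,625.00     7,867.8106    31,471.2423     157,356.2115
  Σ                  9,530.7088    34,669.7909     167,822.4329
P = 9,530.7088.
Convexity = Σ t(t+1)·PV / [P·(1+y)²] = 167,822.4329 / (9,530.7088 × 1.162084) = 15.15260.

15.153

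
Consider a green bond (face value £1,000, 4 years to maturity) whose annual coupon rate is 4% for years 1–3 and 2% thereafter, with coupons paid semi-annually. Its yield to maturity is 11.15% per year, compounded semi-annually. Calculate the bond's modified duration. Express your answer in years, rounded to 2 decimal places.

3.50 years

Periodic yield y = 0.05575. First find Macaulay duration:
  t   CF        PV=CF/(1+0.05575)^t    t·PV
  1        20.00        18.9439        18.9439
  2        20.00        17.9435        35.8871
  3        20.00        16.9960        50.9880
  4        20.00        16.0985        64.3940
  5        20.00        15.2484        76.2420
  6        20.00        14.4432        86.6592
  7        10.00         6.8403        47.8818
  8     1,010.00       654.3840     5,235.0718
  Σ                    760.8978     5,616.0678
P = 760.8978; Macaulay duration = 5,616.0678 / 760.8978 = 7.38084 half-year periods = 3.69042 years.
Modified duration = D_Mac / (1 + y) = 3.69042 / 1.05575 = 3.49555 years.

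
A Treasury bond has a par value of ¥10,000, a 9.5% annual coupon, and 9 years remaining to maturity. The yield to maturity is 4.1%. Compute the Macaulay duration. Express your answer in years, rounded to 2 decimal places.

Periodic yield y = 0.041. Discount each cash flow and weight by its year:
  t   CF        PV=CF/(1+0.041)^t    t·PV
  1       950.00       912.5841       912.5841
  2       950.00       876.6417     1,753.2835
  3       950.00       842.1150     2,526.3451
  4       950.00       808.9482     3,235.7926
  5       950.00       777.0876     3,885.4378
  6       950.00       746.4818     4,478.8908
  7       950.00       717.0815     5,019.5703
  8       950.00       688.8391     5,510.7125
  9    10,950.00     7,627.0669    68,643.6018
  Σ                 13,996.8457    95,966.2184
Price P = Σ PV = 13,996.8457.
Macaulay duration = Σ(t·PV) / P = 95,966.2184 / 13,996.8457 = 6.85627 years.

6.86 years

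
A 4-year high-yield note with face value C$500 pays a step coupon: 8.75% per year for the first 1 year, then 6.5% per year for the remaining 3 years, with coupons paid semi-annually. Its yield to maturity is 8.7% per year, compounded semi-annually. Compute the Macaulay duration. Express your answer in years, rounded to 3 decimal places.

Periodic yield y = 0.0435. Discount each cash flow and weight by its period:
  t   CF        PV=CF/(1+0.0435)^t    t·PV
  1       21.875        20.9631        20.9631
  2       21.875        20.0892        40.1784
  3       16.250        14.3013        42.9039
  4       16.250        13.7051        54.8206
  5       16.250        13.1338        65.6691
  6       16.250        12.5863        75.5179
  7       16.250        12.0616        84.4314
  8      516.250       367.2150     2,937.7202
  Σ                    474.0556     3,322.2047
Price P = Σ PV = 474.0556.
Macaulay duration = Σ(t·PV) / P = 3,322.2047 / 474.0556 = 7.00805 half-year periods.
In years: 7.00805 / 2 = 3.50402 years.

3.504 years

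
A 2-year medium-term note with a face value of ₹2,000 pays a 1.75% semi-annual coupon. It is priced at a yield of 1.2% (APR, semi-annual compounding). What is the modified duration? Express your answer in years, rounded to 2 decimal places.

1.96 years

Periodic yield y = 0.006. First find Macaulay duration:
  t   CF        PV=CF/(1+0.006)^t    t·PV
  1        17.50        17.3956        17.3956
  2        17.50        17.2919        34.5837
  3        17.50        17.1887        51.5662
  4     2,017.50     1,969.7977     7,879.1907
  Σ                  2,021.6739     7,982.7363
P = 2,021.6739; Macaulay duration = 7,982.7363 / 2,021.6739 = 3.94858 half-year periods = 1.97429 years.
Modified duration = D_Mac / (1 + y) = 1.97429 / 1.006 = 1.96251 years.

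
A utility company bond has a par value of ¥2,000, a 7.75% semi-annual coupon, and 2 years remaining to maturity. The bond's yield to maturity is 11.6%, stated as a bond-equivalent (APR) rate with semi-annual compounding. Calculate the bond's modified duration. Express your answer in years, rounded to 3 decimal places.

Periodic yield y = 0.058. First find Macaulay duration:
  t   CF        PV=CF/(1+0.058)^t    t·PV
  1        77.50        73.2514        73.2514
  2        77.50        69.2357       138.4715
  3        77.50        65.4402       196.3206
  4     2,077.50     1,658.0528     6,632.2113
  Σ                  1,865.9802     7,040.2548
P = 1,865.9802; Macaulay duration = 7,040.2548 / 1,865.9802 = 3.77295 half-year periods = 1.88648 years.
Modified duration = D_Mac / (1 + y) = 1.88648 / 1.058 = 1.78306 years.

1.783 years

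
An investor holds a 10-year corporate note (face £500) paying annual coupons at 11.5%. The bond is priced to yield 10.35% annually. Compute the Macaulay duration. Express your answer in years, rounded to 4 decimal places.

6.5510 years

Periodic yield y = 0.1035. Discount each cash flow and weight by its year:
  t   CF        PV=CF/(1+0.1035)^t    t·PV
  1        57.50        52.1069        52.1069
  2        57.50        47.2197        94.4394
  3        57.50        42.7908       128.3725
  4        57.50        38.7774       155.1095
  5        57.50        35.1404       175.7018
  6        57.50        31.8445       191.0667
  7        57.50        28.8577       202.0038
  8        57.50        26.1511       209.2084
  9        57.50        23.6983       213.2845
  10      557.50       208.2195     2,082.1955
  Σ                    534.8062     3,503.4891
Price P = Σ PV = 534.8062.
Macaulay duration = Σ(t·PV) / P = 3,503.4891 / 534.8062 = 6.55095 years.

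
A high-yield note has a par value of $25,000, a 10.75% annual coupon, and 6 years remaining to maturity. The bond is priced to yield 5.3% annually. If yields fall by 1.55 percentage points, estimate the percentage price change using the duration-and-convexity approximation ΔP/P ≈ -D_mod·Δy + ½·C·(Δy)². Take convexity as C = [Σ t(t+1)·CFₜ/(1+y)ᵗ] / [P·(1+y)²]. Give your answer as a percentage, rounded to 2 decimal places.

With y = 0.053:
  t   CF        PV=CF/(1+0.053)^t    t·PV        t(t+1)·PV
  1     2,687.50     2,552.2317     2,552.2317       5,104.4634
  2     2,687.50     2,423.7718     4,847.5436      14,542.6309
  3     2,687.50     2,301.7776     6,905.3328      27,621.3312
  4     2,687.50     2,185.9236     8,743.6946      43,718.4729
  5     2,687.50     2,075.9009    10,379.5045      62,277.0270
  6    27,687.50    20,310.1680   121,861.0082     853,027.0573
  Σ                 31,849.7737   155,289.3154   1,006,290.9827
P = 31,849.7737; D_Mac = 4.87568 yrs; D_mod = 4.63028 yrs; C = 28.49446.
Duration effect: -4.63028 × (-0.0155) = +0.071769
Convexity effect: 0.5 × 28.49446 × (-0.0155)² = +0.0034229
ΔP/P ≈ +0.071769 + 0.0034229 = +0.075192 = +7.5192%.

+7.52%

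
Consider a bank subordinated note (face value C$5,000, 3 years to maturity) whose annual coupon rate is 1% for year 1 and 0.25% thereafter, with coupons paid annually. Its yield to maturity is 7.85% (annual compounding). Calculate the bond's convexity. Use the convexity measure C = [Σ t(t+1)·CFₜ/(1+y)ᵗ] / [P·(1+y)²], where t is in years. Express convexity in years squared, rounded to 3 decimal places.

10.205

With y = 0.0785:
  t   CF        PV=CF/(1+0.0785)^t    t·PV        t(t+1)·PV
  1        50.00        46.3607        46.3607          92.7214
  2        12.50        10.7466        21.4931          64.4794
  3     5,012.50     3,995.7098    11,987.1294      47,948.5174
  Σ                  4,052.8170    12,054.9832      48,105.7182
P = 4,052.8170.
Convexity = Σ t(t+1)·PV / [P·(1+y)²] = 48,105.7182 / (4,052.8170 × 1.163162) = 10.20468.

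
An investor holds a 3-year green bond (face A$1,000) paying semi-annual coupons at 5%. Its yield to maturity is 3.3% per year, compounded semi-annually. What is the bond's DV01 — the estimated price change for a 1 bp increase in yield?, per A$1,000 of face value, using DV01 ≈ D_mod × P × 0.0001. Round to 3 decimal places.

A$0.292

Periodic yield y = 0.0165.
  t   CF        PV=CF/(1+0.0165)^t    t·PV
  1        25.00        24.5942        24.5942
  2        25.00        24.1950        48.3900
  3        25.00        23.8022        71.4067
  4        25.00        23.4159        93.6635
  5        25.00        23.0358       115.1789
  6     1,025.00       929.1366     5,574.8196
  Σ                  1,048.1797     5,928.0529
P = 1,048.1797; D_Mac = 5.65557 half-year periods = 2.82778 yrs; D_mod = 2.78188 yrs.
DV01 ≈ 2.78188 × 1,048.1797 × 0.0001 = 0.291591.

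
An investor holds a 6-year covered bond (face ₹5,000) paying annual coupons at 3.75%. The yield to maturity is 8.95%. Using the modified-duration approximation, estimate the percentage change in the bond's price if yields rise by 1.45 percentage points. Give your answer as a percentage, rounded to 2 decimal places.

Periodic yield y = 0.0895. Modified duration first:
  t   CF        PV=CF/(1+0.0895)^t    t·PV
  1       187.50       172.0973       172.0973
  2       187.50       157.9599       315.9198
  3       187.50       144.9838       434.9515
  4       187.50       133.0737       532.2949
  5       187.50       122.1420       610.7101
  6     5,187.50     3,101.6637    18,609.9820
  Σ                  3,831.9204    20,675.9556
P = 3,831.9204; D_Mac = 5.39572 yrs; D_mod = 5.39572/(1+0.0895) = 4.95247 yrs.
ΔP/P ≈ -D_mod · Δy = -4.95247 × (+0.0145) = -0.071811 = -7.1811%.

-7.18%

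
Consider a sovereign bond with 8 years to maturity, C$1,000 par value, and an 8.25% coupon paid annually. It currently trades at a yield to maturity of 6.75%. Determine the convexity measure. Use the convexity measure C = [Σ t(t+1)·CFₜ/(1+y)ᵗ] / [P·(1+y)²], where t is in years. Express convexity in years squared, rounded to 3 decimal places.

With y = 0.0675:
  t   CF        PV=CF/(1+0.0675)^t    t·PV        t(t+1)·PV
  1        82.50        77.2834        77.2834         154.5667
  2        82.50        72.3966       144.7932         434.3796
  3        82.50        67.8188       203.4565         813.8260
  4        82.50        63.5305       254.1221       1,270.6104
  5        82.50        59.5134       297.5668       1,785.4010
  6        82.50        55.7502       334.5014       2,341.5096
  7        82.50        52.2250       365.5753       2,924.6021
  8     1,082.50       641.9258     5,135.4065      46,218.6581
  Σ                  1,090.4438     6,812.7051      55,943.5535
P = 1,090.4438.
Convexity = Σ t(t+1)·PV / [P·(1+y)²] = 55,943.5535 / (1,090.4438 × 1.139556) = 45.02057.

45.021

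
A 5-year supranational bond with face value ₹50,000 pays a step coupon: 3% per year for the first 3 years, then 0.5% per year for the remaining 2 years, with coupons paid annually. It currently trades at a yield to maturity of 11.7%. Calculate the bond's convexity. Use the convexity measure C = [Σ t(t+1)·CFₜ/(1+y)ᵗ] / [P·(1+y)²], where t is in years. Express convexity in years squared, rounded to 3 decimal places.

With y = 0.117:
  t   CF        PV=CF/(1+0.117)^t    t·PV        t(t+1)·PV
  1     1,500.00     1,342.8827     1,342.8827       2,685.7654
  2     1,500.00     1,202.2227     2,404.4453       7,213.3360
  3     1,500.00     1,076.2960     3,228.8881      12,915.5524
  4       250.00       160.5933       642.3730       3,211.8652
  5    50,250.00    28,898.1606   144,490.8031     866,944.8184
  Σ                 32,680.1553   152,109.3923     892,971.3375
P = 32,680.1553.
Convexity = Σ t(t+1)·PV / [P·(1+y)²] = 892,971.3375 / (32,680.1553 × 1.247689) = 21.90015.

21.900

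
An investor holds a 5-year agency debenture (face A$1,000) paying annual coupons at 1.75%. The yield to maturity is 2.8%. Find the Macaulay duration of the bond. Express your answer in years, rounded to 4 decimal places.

4.8259 years

Periodic yield y = 0.028. Discount each cash flow and weight by its year:
  t   CF        PV=CF/(1+0.028)^t    t·PV
  1        17.50        17.0233        17.0233
  2        17.50        16.5597        33.1194
  3        17.50        16.1086        48.3259
  4        17.50        15.6699        62.6795
  5     1,017.50       886.2757     4,431.3785
  Σ                    951.6372     4,592.5266
Price P = Σ PV = 951.6372.
Macaulay duration = Σ(t·PV) / P = 4,592.5266 / 951.6372 = 4.82592 years.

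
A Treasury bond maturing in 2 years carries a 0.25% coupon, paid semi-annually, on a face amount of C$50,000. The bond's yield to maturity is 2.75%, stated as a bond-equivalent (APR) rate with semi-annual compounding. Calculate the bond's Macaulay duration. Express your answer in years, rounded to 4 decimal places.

Periodic yield y = 0.01375. Discount each cash flow and weight by its period:
  t   CF        PV=CF/(1+0.01375)^t    t·PV
  1        62.50        61.6523        61.6523
  2        62.50        60.8161       121.6321
  3        62.50        59.9912       179.9735
  4    50,062.50    47,401.1703   189,604.6813
  Σ                 47,583.6299   189,967.9393
Price P = Σ PV = 47,583.6299.
Macaulay duration = Σ(t·PV) / P = 189,967.9393 / 47,583.6299 = 3.99230 half-year periods.
In years: 3.99230 / 2 = 1.99615 years.

1.9961 years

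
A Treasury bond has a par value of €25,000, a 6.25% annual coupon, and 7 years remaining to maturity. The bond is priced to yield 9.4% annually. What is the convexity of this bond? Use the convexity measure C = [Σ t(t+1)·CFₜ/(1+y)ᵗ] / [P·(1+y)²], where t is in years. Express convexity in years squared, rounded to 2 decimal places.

35.98

With y = 0.094:
  t   CF        PV=CF/(1+0.094)^t    t·PV        t(t+1)·PV
  1     1,562.50     1,428.2450     1,428.2450       2,856.4899
  2     1,562.50     1,305.5256     2,611.0511       7,833.1534
  3     1,562.50     1,193.3506     3,580.0518      14,320.2073
  4     1,562.50     1,090.8141     4,363.2563      21,816.2817
  5     1,562.50       997.0878     4,985.4392      29,912.6349
  6     1,562.50       911.4148     5,468.4890      38,279.4231
  7    26,562.50    14,162.7534    99,139.2738     793,114.1905
  Σ                 21,089.1913   121,575.8063     908,132.3811
P = 21,089.1913.
Convexity = Σ t(t+1)·PV / [P·(1+y)²] = 908,132.3811 / (21,089.1913 × 1.196836) = 35.97946.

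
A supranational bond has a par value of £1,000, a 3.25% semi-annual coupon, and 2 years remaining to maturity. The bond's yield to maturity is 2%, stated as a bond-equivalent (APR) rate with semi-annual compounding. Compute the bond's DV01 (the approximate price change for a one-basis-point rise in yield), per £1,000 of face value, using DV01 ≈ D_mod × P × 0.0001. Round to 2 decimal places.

£0.20

Periodic yield y = 0.01.
  t   CF        PV=CF/(1+0.01)^t    t·PV
  1        16.25        16.0891        16.0891
  2        16.25        15.9298        31.8596
  3        16.25        15.7721        47.3163
  4     1,016.25       976.5963     3,906.3851
  Σ                  1,024.3873     4,001.6501
P = 1,024.3873; D_Mac = 3.90638 half-year periods = 1.95319 yrs; D_mod = 1.93385 yrs.
DV01 ≈ 1.93385 × 1,024.3873 × 0.0001 = 0.198101.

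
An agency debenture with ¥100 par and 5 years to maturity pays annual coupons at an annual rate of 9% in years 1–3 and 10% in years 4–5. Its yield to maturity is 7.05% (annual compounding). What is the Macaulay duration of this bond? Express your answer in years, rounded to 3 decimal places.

Periodic yield y = 0.0705. Discount each cash flow and weight by its year:
  t   CF        PV=CF/(1+0.0705)^t    t·PV
  1         9.00         8.4073         8.4073
  2         9.00         7.8536        15.7072
  3         9.00         7.3364        22.0092
  4        10.00         7.6147        30.4588
  5       110.00        78.2455       391.2275
  Σ                    109.4575       467.8100
Price P = Σ PV = 109.4575.
Macaulay duration = Σ(t·PV) / P = 467.8100 / 109.4575 = 4.27390 years.

4.274 years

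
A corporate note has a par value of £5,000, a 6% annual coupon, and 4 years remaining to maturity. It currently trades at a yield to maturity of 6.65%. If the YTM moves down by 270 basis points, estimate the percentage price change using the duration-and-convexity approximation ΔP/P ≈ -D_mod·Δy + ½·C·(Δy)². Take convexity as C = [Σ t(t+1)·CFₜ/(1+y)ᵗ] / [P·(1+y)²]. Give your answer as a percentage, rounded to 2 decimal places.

With y = 0.0665:
  t   CF        PV=CF/(1+0.0665)^t    t·PV        t(t+1)·PV
  1       300.00       281.2940       281.2940         562.5879
  2       300.00       263.7543       527.5086       1,582.5258
  3       300.00       247.3083       741.9249       2,967.6995
  4     5,300.00     4,096.6837    16,386.7347      81,933.6734
  Σ                  4,889.0402    17,937.4621      87,046.4865
P = 4,889.0402; D_Mac = 3.66891 yrs; D_mod = 3.44014 yrs; C = 15.65330.
Duration effect: -3.44014 × (-0.027) = +0.092884
Convexity effect: 0.5 × 15.65330 × (-0.027)² = +0.0057056
ΔP/P ≈ +0.092884 + 0.0057056 = +0.098589 = +9.8589%.

+9.86%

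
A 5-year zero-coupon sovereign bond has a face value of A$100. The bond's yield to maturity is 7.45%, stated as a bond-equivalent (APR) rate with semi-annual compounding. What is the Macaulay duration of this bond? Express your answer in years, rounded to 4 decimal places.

A zero-coupon bond has a single cash flow at maturity, so its Macaulay duration equals its maturity: 5 years.
(Equivalently: 10 semi-annual periods ÷ 2 = 5 years.)

5.0000 years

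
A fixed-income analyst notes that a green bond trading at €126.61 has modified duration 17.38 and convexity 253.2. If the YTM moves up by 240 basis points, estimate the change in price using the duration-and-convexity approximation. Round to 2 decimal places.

-€43.58

Duration effect: -D_mod·Δy = -17.38 × (+0.024) = -0.417120
Convexity effect: ½·C·(Δy)² = 0.5 × 253.2 × (0.024)² = +0.0729216
ΔP/P ≈ -0.417120 + 0.0729216 = -0.3441984
ΔP ≈ 126.61 × (-0.3441984) = -43.578959424.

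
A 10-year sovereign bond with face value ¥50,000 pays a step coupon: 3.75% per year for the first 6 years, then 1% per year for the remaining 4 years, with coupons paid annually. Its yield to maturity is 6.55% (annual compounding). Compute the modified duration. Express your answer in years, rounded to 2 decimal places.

Periodic yield y = 0.0655. First find Macaulay duration:
  t   CF        PV=CF/(1+0.0655)^t    t·PV
  1     1,875.00     1,759.7372     1,759.7372
  2     1,875.00     1,651.5600     3,303.1201
  3     1,875.00     1,550.0329     4,650.0986
  4     1,875.00     1,454.7470     5,818.9878
  5     1,875.00     1,365.3186     6,826.5929
  6     1,875.00     1,281.3877     7,688.3261
  7       500.00       320.6977     2,244.8838
  8       500.00       300.9833     2,407.8662
  9       500.00       282.4808     2,542.3271
  10   50,500.00    26,776.6867   267,766.8673
  Σ                 36,743.6318   305,008.8072
P = 36,743.6318; Macaulay duration = 305,008.8072 / 36,743.6318 = 8.30100 years.
Modified duration = D_Mac / (1 + y) = 8.30100 / 1.0655 = 7.79071 years.

7.79 years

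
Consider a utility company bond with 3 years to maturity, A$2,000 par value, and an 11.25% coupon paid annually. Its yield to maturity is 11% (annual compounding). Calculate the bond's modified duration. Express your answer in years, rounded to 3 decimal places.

2.439 years

Periodic yield y = 0.11. First find Macaulay duration:
  t   CF        PV=CF/(1+0.11)^t    t·PV
  1       225.00       202.7027       202.7027
  2       225.00       182.6150       365.2301
  3     2,225.00     1,626.9008     4,880.7025
  Σ                  2,012.2186     5,448.6353
P = 2,012.2186; Macaulay duration = 5,448.6353 / 2,012.2186 = 2.70778 years.
Modified duration = D_Mac / (1 + y) = 2.70778 / 1.11 = 2.43944 years.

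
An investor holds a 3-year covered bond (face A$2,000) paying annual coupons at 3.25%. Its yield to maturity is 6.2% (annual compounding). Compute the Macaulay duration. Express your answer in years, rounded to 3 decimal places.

Periodic yield y = 0.062. Discount each cash flow and weight by its year:
  t   CF        PV=CF/(1+0.062)^t    t·PV
  1        65.00        61.2053        61.2053
  2        65.00        57.6321       115.2642
  3     2,065.00     1,724.0367     5,172.1101
  Σ                  1,842.8741     5,348.5795
Price P = Σ PV = 1,842.8741.
Macaulay duration = Σ(t·PV) / P = 5,348.5795 / 1,842.8741 = 2.90230 years.

2.902 years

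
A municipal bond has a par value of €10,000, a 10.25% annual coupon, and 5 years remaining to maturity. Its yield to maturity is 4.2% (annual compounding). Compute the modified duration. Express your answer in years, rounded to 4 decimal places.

Periodic yield y = 0.042. First find Macaulay duration:
  t   CF        PV=CF/(1+0.042)^t    t·PV
  1     1,025.00       983.6852       983.6852
  2     1,025.00       944.0357     1,888.0714
  3     1,025.00       905.9844     2,717.9531
  4     1,025.00       869.4668     3,477.8671
  5    11,025.00     8,975.1146    44,875.5731
  Σ                 12,678.2867    53,943.1500
P = 12,678.2867; Macaulay duration = 53,943.1500 / 12,678.2867 = 4.25477 years.
Modified duration = D_Mac / (1 + y) = 4.25477 / 1.042 = 4.08327 years.

4.0833 years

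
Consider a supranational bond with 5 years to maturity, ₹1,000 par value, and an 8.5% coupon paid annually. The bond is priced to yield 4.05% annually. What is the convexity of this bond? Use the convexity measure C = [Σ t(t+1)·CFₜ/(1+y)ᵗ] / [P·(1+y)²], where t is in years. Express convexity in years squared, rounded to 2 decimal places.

22.89

With y = 0.0405:
  t   CF        PV=CF/(1+0.0405)^t    t·PV        t(t+1)·PV
  1        85.00        81.6915        81.6915         163.3830
  2        85.00        78.5118       157.0235         471.0706
  3        85.00        75.4558       226.3674         905.4697
  4        85.00        72.5188       290.0752       1,450.3759
  5     1,085.00       889.6503     4,448.2514      26,689.5081
  Σ                  1,197.8281     5,203.4090      29,679.8074
P = 1,197.8281.
Convexity = Σ t(t+1)·PV / [P·(1+y)²] = 29,679.8074 / (1,197.8281 × 1.082640) = 22.88666.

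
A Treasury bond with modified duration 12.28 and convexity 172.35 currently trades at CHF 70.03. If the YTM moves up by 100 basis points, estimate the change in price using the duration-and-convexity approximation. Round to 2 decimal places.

Duration effect: -D_mod·Δy = -12.28 × (+0.01) = -0.122800
Convexity effect: ½·C·(Δy)² = 0.5 × 172.35 × (0.01)² = +0.0086175
ΔP/P ≈ -0.122800 + 0.0086175 = -0.1141825
ΔP ≈ 70.03 × (-0.1141825) = -7.996200475.

-CHF 8.00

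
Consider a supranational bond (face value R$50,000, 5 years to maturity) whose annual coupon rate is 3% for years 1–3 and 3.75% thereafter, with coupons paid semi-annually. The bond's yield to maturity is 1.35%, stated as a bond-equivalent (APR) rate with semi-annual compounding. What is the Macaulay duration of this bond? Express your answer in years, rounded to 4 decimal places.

4.6891 years

Periodic yield y = 0.00675. Discount each cash flow and weight by its period:
  t   CF        PV=CF/(1+0.00675)^t    t·PV
  1       750.00       744.9714       744.9714
  2       750.00       739.9766     1,479.9532
  3       750.00       735.0152     2,205.0457
  4       750.00       730.0872     2,920.3486
  5       750.00       725.1921     3,625.9606
  6       750.00       720.3299     4,321.9793
  7       937.50       894.3753     6,260.6273
  8       937.50       888.3788     7,107.0301
  9       937.50       882.4224     7,941.8017
  10   50,937.50    47,623.4927   476,234.9270
  Σ                 54,684.2417   512,842.6450
Price P = Σ PV = 54,684.2417.
Macaulay duration = Σ(t·PV) / P = 512,842.6450 / 54,684.2417 = 9.37825 half-year periods.
In years: 9.37825 / 2 = 4.68913 years.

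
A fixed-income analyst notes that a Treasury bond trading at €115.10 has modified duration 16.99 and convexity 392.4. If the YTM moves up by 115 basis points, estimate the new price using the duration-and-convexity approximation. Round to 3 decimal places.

Duration effect: -D_mod·Δy = -16.99 × (+0.0115) = -0.195385
Convexity effect: ½·C·(Δy)² = 0.5 × 392.4 × (0.0115)² = +0.02594745
ΔP/P ≈ -0.195385 + 0.02594745 = -0.16943755
New price ≈ 115.10 × (1 - 0.16943755) = 95.597737995.

€95.598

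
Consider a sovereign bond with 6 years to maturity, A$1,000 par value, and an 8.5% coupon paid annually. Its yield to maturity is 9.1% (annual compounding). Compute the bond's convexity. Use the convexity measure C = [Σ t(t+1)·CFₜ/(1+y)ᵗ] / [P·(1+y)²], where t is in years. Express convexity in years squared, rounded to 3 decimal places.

With y = 0.091:
  t   CF        PV=CF/(1+0.091)^t    t·PV        t(t+1)·PV
  1        85.00        77.9102        77.9102         155.8203
  2        85.00        71.4117       142.8234         428.4703
  3        85.00        65.4553       196.3658         785.4633
  4        85.00        59.9957       239.9827       1,199.9134
  5        85.00        54.9915       274.9573       1,649.7435
  6     1,085.00       643.4003     3,860.4016      27,022.8111
  Σ                    973.1645     4,792.4409      31,242.2220
P = 973.1645.
Convexity = Σ t(t+1)·PV / [P·(1+y)²] = 31,242.2220 / (973.1645 × 1.190281) = 26.97156.

26.972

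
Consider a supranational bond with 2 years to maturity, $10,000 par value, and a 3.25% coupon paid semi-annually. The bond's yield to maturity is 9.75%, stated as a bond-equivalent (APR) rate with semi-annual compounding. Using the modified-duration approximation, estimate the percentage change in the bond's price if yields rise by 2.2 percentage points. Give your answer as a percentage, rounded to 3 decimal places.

Periodic yield y = 0.04875. Modified duration first:
  t   CF        PV=CF/(1+0.04875)^t    t·PV
  1       162.50       154.9464       154.9464
  2       162.50       147.7439       295.4877
  3       162.50       140.8761       422.6284
  4    10,162.50     8,400.6456    33,602.5824
  Σ                  8,844.2120    34,475.6449
P = 8,844.2120; D_Mac = 3.89810 half-year periods = 1.94905 yrs; D_mod = 1.94905/(1+0.04875) = 1.85845 yrs.
ΔP/P ≈ -D_mod · Δy = -1.85845 × (+0.022) = -0.040886 = -4.0886%.

-4.089%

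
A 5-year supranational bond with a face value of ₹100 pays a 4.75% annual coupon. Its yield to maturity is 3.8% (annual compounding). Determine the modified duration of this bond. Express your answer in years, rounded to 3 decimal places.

4.409 years

Periodic yield y = 0.038. First find Macaulay duration:
  t   CF        PV=CF/(1+0.038)^t    t·PV
  1         4.75         4.5761         4.5761
  2         4.75         4.4086         8.8172
  3         4.75         4.2472        12.7416
  4         4.75         4.0917        16.3668
  5       104.75        86.9295       434.6476
  Σ                    104.2531       477.1492
P = 104.2531; Macaulay duration = 477.1492 / 104.2531 = 4.57684 years.
Modified duration = D_Mac / (1 + y) = 4.57684 / 1.038 = 4.40928 years.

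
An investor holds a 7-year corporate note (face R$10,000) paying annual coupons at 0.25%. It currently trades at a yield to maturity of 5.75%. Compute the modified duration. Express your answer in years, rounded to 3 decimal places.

Periodic yield y = 0.0575. First find Macaulay duration:
  t   CF        PV=CF/(1+0.0575)^t    t·PV
  1        25.00        23.6407        23.6407
  2        25.00        22.3552        44.7105
  3        25.00        21.1397        63.4191
  4        25.00        19.9903        79.9611
  5        25.00        18.9033        94.5166
  6        25.00        17.8755       107.2529
  7    10,025.00     6,778.3150    47,448.2052
  Σ                  6,902.2197    47,861.7060
P = 6,902.2197; Macaulay duration = 47,861.7060 / 6,902.2197 = 6.93425 years.
Modified duration = D_Mac / (1 + y) = 6.93425 / 1.0575 = 6.55721 years.

6.557 years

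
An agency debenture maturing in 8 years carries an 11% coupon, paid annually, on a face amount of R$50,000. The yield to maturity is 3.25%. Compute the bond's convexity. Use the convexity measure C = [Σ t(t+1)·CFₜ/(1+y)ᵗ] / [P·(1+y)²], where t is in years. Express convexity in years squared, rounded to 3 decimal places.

47.194

With y = 0.0325:
  t   CF        PV=CF/(1+0.0325)^t    t·PV        t(t+1)·PV
  1     5,500.00     5,326.8765     5,326.8765      10,653.7530
  2     5,500.00     5,159.2024    10,318.4049      30,955.2146
  3     5,500.00     4,996.8062    14,990.4187      59,961.6748
  4     5,500.00     4,839.5218    19,358.0871      96,790.4355
  5     5,500.00     4,687.1882    23,435.9408     140,615.6448
  6     5,500.00     4,539.6495    27,237.8973     190,665.2810
  7     5,500.00     4,396.7550    30,777.2851     246,218.2806
  8    55,500.00    42,970.7071   343,765.6570   3,093,890.9131
  Σ                 76,916.7068   475,210.5673   3,869,751.1974
P = 76,916.7068.
Convexity = Σ t(t+1)·PV / [P·(1+y)²] = 3,869,751.1974 / (76,916.7068 × 1.066056) = 47.19351.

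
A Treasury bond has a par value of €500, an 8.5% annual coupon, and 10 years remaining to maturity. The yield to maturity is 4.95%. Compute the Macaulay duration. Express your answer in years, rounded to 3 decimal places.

Periodic yield y = 0.0495. Discount each cash flow and weight by its year:
  t   CF        PV=CF/(1+0.0495)^t    t·PV
  1        42.50        40.4955        40.4955
  2        42.50        38.5855        77.1710
  3        42.50        36.7656       110.2968
  4        42.50        35.0315       140.1261
  5        42.50        33.3793       166.8963
  6        42.50        31.8049       190.8295
  7        42.50        30.3048       212.1338
  8        42.50        28.8755       231.0039
  9        42.50        27.5136       247.6221
  10      542.50       334.6380     3,346.3804
  Σ                    637.3942     4,762.9555
Price P = Σ PV = 637.3942.
Macaulay duration = Σ(t·PV) / P = 4,762.9555 / 637.3942 = 7.47254 years.

7.473 years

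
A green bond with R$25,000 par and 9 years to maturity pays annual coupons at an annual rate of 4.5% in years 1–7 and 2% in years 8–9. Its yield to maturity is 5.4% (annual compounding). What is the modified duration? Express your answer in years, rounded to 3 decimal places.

Periodic yield y = 0.054. First find Macaulay duration:
  t   CF        PV=CF/(1+0.054)^t    t·PV
  1     1,125.00     1,067.3624     1,067.3624
  2     1,125.00     1,012.6778     2,025.3557
  3     1,125.00       960.7949     2,882.3847
  4     1,125.00       911.5701     3,646.2805
  5     1,125.00       864.8673     4,324.3364
  6     1,125.00       820.5572     4,923.3432
  7     1,125.00       778.5173     5,449.6208
  8       500.00       328.2805     2,626.2442
  9    25,500.00    15,884.5415   142,960.8731
  Σ                 22,629.1690   169,905.8010
P = 22,629.1690; Macaulay duration = 169,905.8010 / 22,629.1690 = 7.50827 years.
Modified duration = D_Mac / (1 + y) = 7.50827 / 1.054 = 7.12359 years.

7.124 years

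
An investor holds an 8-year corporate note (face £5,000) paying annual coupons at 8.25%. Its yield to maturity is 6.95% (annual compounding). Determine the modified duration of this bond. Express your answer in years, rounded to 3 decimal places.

Periodic yield y = 0.0695. First find Macaulay duration:
  t   CF        PV=CF/(1+0.0695)^t    t·PV
  1       412.50       385.6942       385.6942
  2       412.50       360.6304       721.2609
  3       412.50       337.1954     1,011.5861
  4       412.50       315.2832     1,261.1327
  5       412.50       294.7949     1,473.9746
  6       412.50       275.6381     1,653.8285
  7       412.50       257.7261     1,804.0828
  8     5,412.50     3,161.9252    25,295.4020
  Σ                  5,388.8876    33,606.9618
P = 5,388.8876; Macaulay duration = 33,606.9618 / 5,388.8876 = 6.23634 years.
Modified duration = D_Mac / (1 + y) = 6.23634 / 1.0695 = 5.83108 years.

5.831 years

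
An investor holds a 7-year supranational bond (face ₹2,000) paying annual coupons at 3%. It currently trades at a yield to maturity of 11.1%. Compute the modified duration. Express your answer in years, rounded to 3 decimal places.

5.601 years

Periodic yield y = 0.111. First find Macaulay duration:
  t   CF        PV=CF/(1+0.111)^t    t·PV
  1        60.00        54.0054        54.0054
  2        60.00        48.6097        97.2194
  3        60.00        43.7531       131.2594
  4        60.00        39.3818       157.5270
  5        60.00        35.4471       177.2356
  6        60.00        31.9056       191.4336
  7     2,060.00       985.9816     6,901.8712
  Σ                  1,239.0843     7,710.5516
P = 1,239.0843; Macaulay duration = 7,710.5516 / 1,239.0843 = 6.22278 years.
Modified duration = D_Mac / (1 + y) = 6.22278 / 1.111 = 5.60106 years.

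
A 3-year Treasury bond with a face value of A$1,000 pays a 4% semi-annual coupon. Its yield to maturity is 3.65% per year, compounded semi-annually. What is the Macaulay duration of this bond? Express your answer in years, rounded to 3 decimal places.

Periodic yield y = 0.01825. Discount each cash flow and weight by its period:
  t   CF        PV=CF/(1+0.01825)^t    t·PV
  1        20.00        19.6415        19.6415
  2        20.00        19.2895        38.5790
  3        20.00        18.9438        56.8314
  4        20.00        18.6043        74.4170
  5        20.00        18.2708        91.3541
  6     1,020.00       915.1108     5,490.6645
  Σ                  1,009.8607     5,771.4875
Price P = Σ PV = 1,009.8607.
Macaulay duration = Σ(t·PV) / P = 5,771.4875 / 1,009.8607 = 5.71513 half-year periods.
In years: 5.71513 / 2 = 2.85757 years.

2.858 years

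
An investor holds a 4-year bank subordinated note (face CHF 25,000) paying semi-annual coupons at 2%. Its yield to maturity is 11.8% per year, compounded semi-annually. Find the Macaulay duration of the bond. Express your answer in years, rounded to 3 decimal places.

3.829 years

Periodic yield y = 0.059. Discount each cash flow and weight by its period:
  t   CF        PV=CF/(1+0.059)^t    t·PV
  1       250.00       236.0718       236.0718
  2       250.00       222.9195       445.8390
  3       250.00       210.5000       631.5000
  4       250.00       198.7724       795.0898
  5       250.00       187.6982       938.4912
  6       250.00       177.2410     1,063.4461
  7       250.00       167.3664     1,171.5648
  8    25,250.00    15,962.2350   127,697.8804
  Σ                 17,362.8045   132,979.8832
Price P = Σ PV = 17,362.8045.
Macaulay duration = Σ(t·PV) / P = 132,979.8832 / 17,362.8045 = 7.65889 half-year periods.
In years: 7.65889 / 2 = 3.82945 years.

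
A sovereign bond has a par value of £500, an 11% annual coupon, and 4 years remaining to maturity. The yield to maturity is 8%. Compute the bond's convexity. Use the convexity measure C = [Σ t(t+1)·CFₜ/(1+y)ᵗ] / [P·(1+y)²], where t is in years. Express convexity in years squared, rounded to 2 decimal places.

14.14

With y = 0.08:
  t   CF        PV=CF/(1+0.08)^t    t·PV        t(t+1)·PV
  1        55.00        50.9259        50.9259         101.8519
  2        55.00        47.1536        94.3073         282.9218
  3        55.00        43.6608       130.9823         523.9293
  4       555.00       407.9416     1,631.7663       8,158.8314
  Σ                    549.6819     1,907.9818       9,067.5343
P = 549.6819.
Convexity = Σ t(t+1)·PV / [P·(1+y)²] = 9,067.5343 / (549.6819 × 1.166400) = 14.14263.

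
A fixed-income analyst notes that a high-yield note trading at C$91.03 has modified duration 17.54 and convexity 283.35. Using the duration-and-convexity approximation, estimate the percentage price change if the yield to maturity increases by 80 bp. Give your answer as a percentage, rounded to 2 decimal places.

-13.13%

Duration effect: -D_mod·Δy = -17.54 × (+0.008) = -0.140320
Convexity effect: ½·C·(Δy)² = 0.5 × 283.35 × (0.008)² = +0.0090672
ΔP/P ≈ -0.140320 + 0.0090672 = -0.1312528
= -13.12528%.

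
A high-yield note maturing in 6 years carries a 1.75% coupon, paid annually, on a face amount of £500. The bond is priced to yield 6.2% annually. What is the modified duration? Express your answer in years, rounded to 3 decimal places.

5.374 years

Periodic yield y = 0.062. First find Macaulay duration:
  t   CF        PV=CF/(1+0.062)^t    t·PV
  1         8.75         8.2392         8.2392
  2         8.75         7.7582        15.5163
  3         8.75         7.3052        21.9157
  4         8.75         6.8788        27.5150
  5         8.75         6.4772        32.3859
  6       508.75       354.6152     2,127.6911
  Σ                    391.2737     2,233.2632
P = 391.2737; Macaulay duration = 2,233.2632 / 391.2737 = 5.70768 years.
Modified duration = D_Mac / (1 + y) = 5.70768 / 1.062 = 5.37446 years.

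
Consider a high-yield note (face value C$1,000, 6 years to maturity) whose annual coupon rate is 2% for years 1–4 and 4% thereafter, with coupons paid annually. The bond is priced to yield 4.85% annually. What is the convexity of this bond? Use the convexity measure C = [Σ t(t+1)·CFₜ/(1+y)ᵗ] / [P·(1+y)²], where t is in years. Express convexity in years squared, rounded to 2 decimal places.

With y = 0.0485:
  t   CF        PV=CF/(1+0.0485)^t    t·PV        t(t+1)·PV
  1        20.00        19.0749        19.0749          38.1497
  2        20.00        18.1925        36.3851         109.1552
  3        20.00        17.3510        52.0530         208.2121
  4        20.00        16.5484        66.1936         330.9682
  5        40.00        31.5659       157.8294         946.9762
  6     1,040.00       782.7494     4,696.4963      32,875.4738
  Σ                    885.4821     5,028.0322      34,508.9352
P = 885.4821.
Convexity = Σ t(t+1)·PV / [P·(1+y)²] = 34,508.9352 / (885.4821 × 1.099352) = 35.44989.

35.45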